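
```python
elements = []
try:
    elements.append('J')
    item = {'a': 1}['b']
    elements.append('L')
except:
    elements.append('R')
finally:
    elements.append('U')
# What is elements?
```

Step-by-step execution trace:
1. try: `elements.append('J')` → elements = ['J'].
2. `item = {'a': 1}['b']` raises KeyError; `elements.append('L')` is not reached.
3. bare `except` matches → `elements.append('R')` → elements = ['J', 'R'].
4. finally always runs: `elements.append('U')` → elements = ['J', 'R', 'U'].
Result: ['J', 'R', 'U']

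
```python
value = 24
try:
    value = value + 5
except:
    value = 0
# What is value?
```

Step-by-step execution trace:
1. value starts at 24.
2. try: `value = value + 5` → value = 29. No exception raised.
3. `except` is skipped.
Result: 29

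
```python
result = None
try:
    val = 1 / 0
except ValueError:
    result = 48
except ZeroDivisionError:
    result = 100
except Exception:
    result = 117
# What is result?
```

Step-by-step execution trace:
1. `val = 1 / 0` raises ZeroDivisionError.
2. `except ValueError` does not match ZeroDivisionError; skipped.
3. `except ZeroDivisionError` matches → result = 100.
4. Remaining except clauses are skipped.
Result: 100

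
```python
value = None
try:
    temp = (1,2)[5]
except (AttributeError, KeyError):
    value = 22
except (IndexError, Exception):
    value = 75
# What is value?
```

Step-by-step execution trace:
1. `temp = (1,2)[5]` raises IndexError.
2. `except (AttributeError, KeyError)` does not match IndexError; skipped.
3. `except (IndexError, Exception)` matches (IndexError is in the tuple) → value = 75.
Result: 75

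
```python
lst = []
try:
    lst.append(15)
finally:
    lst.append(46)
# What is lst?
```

Step-by-step execution trace:
1. try: `lst.append(15)` → lst = [15].
2. The try body completes without raising.
3. finally always runs: `lst.append(46)` → lst = [15, 46].
Result: [15, 46]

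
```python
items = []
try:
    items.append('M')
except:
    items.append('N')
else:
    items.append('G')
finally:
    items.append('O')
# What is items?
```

Step-by-step execution trace:
1. try: `items.append('M')` → items = ['M']. No exception raised.
2. `except` is skipped.
3. `else` runs: `items.append('G')` → items = ['M', 'G'].
4. `finally` always runs: `items.append('O')` → items = ['M', 'G', 'O'].
Result: ['M', 'G', 'O']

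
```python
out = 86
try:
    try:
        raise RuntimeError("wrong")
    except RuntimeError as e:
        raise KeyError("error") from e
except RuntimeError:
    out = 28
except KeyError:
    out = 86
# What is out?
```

Step-by-step execution trace:
1. Inner try raises RuntimeError; inner `except RuntimeError as e` catches it.
2. `raise KeyError(...) from e` raises KeyError (RuntimeError is attached as __cause__, but only KeyError is active).
3. Outer `except RuntimeError` does not match KeyError; skipped.
4. Outer `except KeyError` matches → out = 86.
Result: 86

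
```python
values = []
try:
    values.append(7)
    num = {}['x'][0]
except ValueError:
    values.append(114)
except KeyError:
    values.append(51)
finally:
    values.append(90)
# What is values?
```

Step-by-step execution trace:
1. try: `values.append(7)` → values = [7].
2. `num = {}['x'][0]` raises KeyError.
3. `except ValueError` does not match KeyError; skipped.
4. `except KeyError` matches → `values.append(51)` → values = [7, 51].
5. finally always runs: `values.append(90)` → values = [7, 51, 90].
Result: [7, 51, 90]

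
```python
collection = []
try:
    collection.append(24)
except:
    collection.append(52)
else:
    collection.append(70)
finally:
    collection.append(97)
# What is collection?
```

Step-by-step execution trace:
1. try: `collection.append(24)` → collection = [24]. No exception raised.
2. `except` is skipped.
3. `else` runs: `collection.append(70)` → collection = [24, 70].
4. `finally` always runs: `collection.append(97)` → collection = [24, 70, 97].
Result: [24, 70, 97]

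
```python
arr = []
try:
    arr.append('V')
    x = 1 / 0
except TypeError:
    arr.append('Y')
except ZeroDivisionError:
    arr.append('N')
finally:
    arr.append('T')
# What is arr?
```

Step-by-step execution trace:
1. try: `arr.append('V')` → arr = ['V'].
2. `x = 1 / 0` raises ZeroDivisionError.
3. `except TypeError` does not match ZeroDivisionError; skipped.
4. `except ZeroDivisionError` matches → `arr.append('N')` → arr = ['V', 'N'].
5. finally always runs: `arr.append('T')` → arr = ['V', 'N', 'T'].
Result: ['V', 'N', 'T']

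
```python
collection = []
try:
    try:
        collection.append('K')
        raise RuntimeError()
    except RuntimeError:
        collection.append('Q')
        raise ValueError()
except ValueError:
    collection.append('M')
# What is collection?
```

Step-by-step execution trace:
1. Inner try: `collection.append('K')` → collection = ['K'].
2. `raise RuntimeError()` raises RuntimeError.
3. Inner `except RuntimeError` matches → `collection.append('Q')` → collection = ['K', 'Q'].
4. `raise ValueError()` raises ValueError; propagates to outer try.
5. Outer `except ValueError` matches → `collection.append('M')` → collection = ['K', 'Q', 'M'].
Result: ['K', 'Q', 'M']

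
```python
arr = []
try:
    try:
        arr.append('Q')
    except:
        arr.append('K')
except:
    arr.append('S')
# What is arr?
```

Step-by-step execution trace:
1. Inner try: `arr.append('Q')` → arr = ['Q']. No exception raised.
2. Inner `except` is skipped.
3. Inner try completes normally; outer `except` is skipped.
Result: ['Q']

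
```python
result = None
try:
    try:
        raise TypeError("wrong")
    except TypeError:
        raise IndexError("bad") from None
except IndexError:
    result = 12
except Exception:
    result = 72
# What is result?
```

Step-by-step execution trace:
1. Inner try raises TypeError; inner `except TypeError` catches it.
2. `raise IndexError(...) from None` raises IndexError (from None suppresses __context__, but the active exception is still IndexError).
3. Outer `except IndexError` matches → result = 12.
4. `except Exception` is not reached.
Result: 12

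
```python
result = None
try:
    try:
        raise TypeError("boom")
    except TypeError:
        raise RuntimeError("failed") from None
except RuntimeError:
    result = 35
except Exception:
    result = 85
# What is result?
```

Step-by-step execution trace:
1. Inner try raises TypeError; inner `except TypeError` catches it.
2. `raise RuntimeError(...) from None` raises RuntimeError (from None suppresses __context__, but the active exception is still RuntimeError).
3. Outer `except RuntimeError` matches → result = 35.
4. `except Exception` is not reached.
Result: 35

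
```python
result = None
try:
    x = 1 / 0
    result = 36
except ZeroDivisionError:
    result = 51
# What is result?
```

Step-by-step execution trace:
1. `x = 1 / 0` raises ZeroDivisionError.
2. `result = 36` is not reached.
3. `except ZeroDivisionError` matches → result = 51.
Result: 51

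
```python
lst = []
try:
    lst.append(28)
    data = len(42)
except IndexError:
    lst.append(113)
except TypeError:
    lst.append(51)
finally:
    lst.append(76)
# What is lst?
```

Step-by-step execution trace:
1. try: `lst.append(28)` → lst = [28].
2. `data = len(42)` raises TypeError.
3. `except IndexError` does not match TypeError; skipped.
4. `except TypeError` matches → `lst.append(51)` → lst = [28, 51].
5. finally always runs: `lst.append(76)` → lst = [28, 51, 76].
Result: [28, 51, 76]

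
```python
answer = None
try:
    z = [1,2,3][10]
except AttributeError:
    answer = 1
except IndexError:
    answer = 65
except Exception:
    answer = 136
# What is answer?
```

Step-by-step execution trace:
1. `z = [1,2,3][10]` raises IndexError.
2. `except AttributeError` does not match IndexError; skipped.
3. `except IndexError` matches → answer = 65.
4. Remaining except clauses are skipped.
Result: 65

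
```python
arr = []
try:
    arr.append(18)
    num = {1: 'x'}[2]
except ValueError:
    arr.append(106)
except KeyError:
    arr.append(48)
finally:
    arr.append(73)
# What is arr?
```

Step-by-step execution trace:
1. try: `arr.append(18)` → arr = [18].
2. `num = {1: 'x'}[2]` raises KeyError.
3. `except ValueError` does not match KeyError; skipped.
4. `except KeyError` matches → `arr.append(48)` → arr = [18, 48].
5. finally always runs: `arr.append(73)` → arr = [18, 48, 73].
Result: [18, 48, 73]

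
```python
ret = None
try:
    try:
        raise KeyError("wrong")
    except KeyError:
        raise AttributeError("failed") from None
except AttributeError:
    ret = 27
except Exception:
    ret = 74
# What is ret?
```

Step-by-step execution trace:
1. Inner try raises KeyError; inner `except KeyError` catches it.
2. `raise AttributeError(...) from None` raises AttributeError (from None suppresses __context__, but the active exception is still AttributeError).
3. Outer `except AttributeError` matches → ret = 27.
4. `except Exception` is not reached.
Result: 27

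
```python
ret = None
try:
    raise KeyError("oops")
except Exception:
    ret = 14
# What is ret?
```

Step-by-step execution trace:
1. `raise KeyError(...)` raises KeyError.
2. `except Exception` matches (KeyError is a subclass of Exception) → ret = 14.
Result: 14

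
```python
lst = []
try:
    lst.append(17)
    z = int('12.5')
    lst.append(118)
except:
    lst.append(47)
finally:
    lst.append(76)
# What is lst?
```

Step-by-step execution trace:
1. try: `lst.append(17)` → lst = [17].
2. `z = int('12.5')` raises ValueError; `lst.append(118)` is not reached.
3. bare `except` matches → `lst.append(47)` → lst = [17, 47].
4. finally always runs: `lst.append(76)` → lst = [17, 47, 76].
Result: [17, 47, 76]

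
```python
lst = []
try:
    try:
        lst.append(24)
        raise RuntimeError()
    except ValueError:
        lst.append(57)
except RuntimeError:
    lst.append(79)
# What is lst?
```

Step-by-step execution trace:
1. Inner try: `lst.append(24)` → lst = [24].
2. `raise RuntimeError()` raises RuntimeError.
3. Inner `except ValueError` does not match RuntimeError; exception propagates to outer try.
4. Outer `except RuntimeError` matches → `lst.append(79)` → lst = [24, 79].
Result: [24, 79]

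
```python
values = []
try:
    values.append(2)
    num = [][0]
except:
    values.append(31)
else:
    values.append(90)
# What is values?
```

Step-by-step execution trace:
1. try: `values.append(2)` → values = [2].
2. `num = [][0]` raises IndexError.
3. bare `except` matches → `values.append(31)` → values = [2, 31].
4. `else` is skipped (an exception was raised).
Result: [2, 31]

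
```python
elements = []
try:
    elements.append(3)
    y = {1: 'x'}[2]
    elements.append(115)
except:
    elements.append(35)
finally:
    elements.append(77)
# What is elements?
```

Step-by-step execution trace:
1. try: `elements.append(3)` → elements = [3].
2. `y = {1: 'x'}[2]` raises KeyError; `elements.append(115)` is not reached.
3. bare `except` matches → `elements.append(35)` → elements = [3, 35].
4. finally always runs: `elements.append(77)` → elements = [3, 35, 77].
Result: [3, 35, 77]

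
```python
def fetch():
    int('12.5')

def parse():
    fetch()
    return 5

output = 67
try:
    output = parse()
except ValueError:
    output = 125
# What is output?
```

Step-by-step execution trace:
1. output starts at 67.
2. try: `parse()` calls `fetch()`.
3. `fetch()` evaluates `int('12.5')`, which raises ValueError; it propagates through parse (uncaught).
4. `return 5` in parse is not reached; the assignment to output does not complete.
5. `except ValueError` matches → output = 125.
Result: 125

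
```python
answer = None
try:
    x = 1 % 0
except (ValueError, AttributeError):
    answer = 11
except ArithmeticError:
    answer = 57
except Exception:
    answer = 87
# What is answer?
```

Step-by-step execution trace:
1. `x = 1 % 0` raises ZeroDivisionError.
2. `except (ValueError, AttributeError)` does not match ZeroDivisionError; skipped.
3. `except ArithmeticError` matches (ZeroDivisionError is a subclass of ArithmeticError) → answer = 57.
4. `except Exception` is not reached.
Result: 57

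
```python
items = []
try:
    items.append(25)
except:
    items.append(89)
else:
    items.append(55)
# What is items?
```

Step-by-step execution trace:
1. try: `items.append(25)` → items = [25]. No exception raised.
2. `except` is skipped.
3. `else` runs (try completed without exception): `items.append(55)` → items = [25, 55].
Result: [25, 55]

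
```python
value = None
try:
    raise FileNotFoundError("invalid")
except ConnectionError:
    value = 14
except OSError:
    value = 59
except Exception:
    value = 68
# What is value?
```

Step-by-step execution trace:
1. `raise FileNotFoundError(...)` raises FileNotFoundError.
2. `except ConnectionError` does not match (FileNotFoundError is not a subclass of ConnectionError); skipped.
3. `except OSError` matches (FileNotFoundError is a subclass of OSError) → value = 59.
4. `except Exception` is not reached.
Result: 59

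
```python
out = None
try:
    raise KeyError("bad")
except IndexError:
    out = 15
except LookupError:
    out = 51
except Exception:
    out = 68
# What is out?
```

Step-by-step execution trace:
1. `raise KeyError(...)` raises KeyError.
2. `except IndexError` does not match (KeyError is not a subclass of IndexError); skipped.
3. `except LookupError` matches (KeyError is a subclass of LookupError) → out = 51.
4. `except Exception` is not reached.
Result: 51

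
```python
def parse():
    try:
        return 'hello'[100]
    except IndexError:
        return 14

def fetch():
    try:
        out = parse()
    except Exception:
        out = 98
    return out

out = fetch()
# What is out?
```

Step-by-step execution trace:
1. `fetch()` calls `parse()`.
2. In parse: `'hello'[100]` raises IndexError; `except IndexError` catches it → returns 14.
3. In fetch: `out = parse()` → out = 14. No exception reaches fetch.
4. `except Exception` is skipped; fetch returns 14.
5. out = 14.
Result: 14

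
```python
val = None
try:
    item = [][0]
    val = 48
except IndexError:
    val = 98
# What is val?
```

Step-by-step execution trace:
1. `item = [][0]` raises IndexError.
2. `val = 48` is not reached.
3. `except IndexError` matches → val = 98.
Result: 98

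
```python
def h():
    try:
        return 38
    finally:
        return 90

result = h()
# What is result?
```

Step-by-step execution trace:
1. `h()` enters try: `return 38` sets pending return value 38.
2. Before returning, `finally: return 90` runs and overrides the pending return.
3. h() returns 90 → result = 90.
Result: 90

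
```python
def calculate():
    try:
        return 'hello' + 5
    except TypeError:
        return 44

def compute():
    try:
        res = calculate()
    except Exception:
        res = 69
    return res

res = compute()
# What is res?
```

Step-by-step execution trace:
1. `compute()` calls `calculate()`.
2. In calculate: `'hello' + 5` raises TypeError; `except TypeError` catches it → returns 44.
3. In compute: `res = calculate()` → res = 44. No exception reaches compute.
4. `except Exception` is skipped; compute returns 44.
5. res = 44.
Result: 44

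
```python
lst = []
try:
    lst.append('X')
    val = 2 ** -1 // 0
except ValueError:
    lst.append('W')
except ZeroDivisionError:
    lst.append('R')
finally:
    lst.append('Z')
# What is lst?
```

Step-by-step execution trace:
1. try: `lst.append('X')` → lst = ['X'].
2. `val = 2 ** -1 // 0` raises ZeroDivisionError.
3. `except ValueError` does not match ZeroDivisionError; skipped.
4. `except ZeroDivisionError` matches → `lst.append('R')` → lst = ['X', 'R'].
5. finally always runs: `lst.append('Z')` → lst = ['X', 'R', 'Z'].
Result: ['X', 'R', 'Z']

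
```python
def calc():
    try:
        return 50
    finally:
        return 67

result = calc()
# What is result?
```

Step-by-step execution trace:
1. `calc()` enters try: `return 50` sets pending return value 50.
2. Before returning, `finally: return 67` runs and overrides the pending return.
3. calc() returns 67 → result = 67.
Result: 67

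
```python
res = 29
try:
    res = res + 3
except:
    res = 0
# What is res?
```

Step-by-step execution trace:
1. res starts at 29.
2. try: `res = res + 3` → res = 32. No exception raised.
3. `except` is skipped.
Result: 32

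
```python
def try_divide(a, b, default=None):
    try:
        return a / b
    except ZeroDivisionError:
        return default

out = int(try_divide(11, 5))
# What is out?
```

Step-by-step execution trace:
1. `try_divide(11, 5)` enters try: `return 11 / 5` → returns 2.2. No exception raised.
2. `except ZeroDivisionError` is skipped.
3. `int(2.2)` → 2 → out = 2.
Result: 2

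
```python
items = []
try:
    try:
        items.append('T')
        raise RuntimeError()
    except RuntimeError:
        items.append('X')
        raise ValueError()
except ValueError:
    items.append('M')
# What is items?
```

Step-by-step execution trace:
1. Inner try: `items.append('T')` → items = ['T'].
2. `raise RuntimeError()` raises RuntimeError.
3. Inner `except RuntimeError` matches → `items.append('X')` → items = ['T', 'X'].
4. `raise ValueError()` raises ValueError; propagates to outer try.
5. Outer `except ValueError` matches → `items.append('M')` → items = ['T', 'X', 'M'].
Result: ['T', 'X', 'M']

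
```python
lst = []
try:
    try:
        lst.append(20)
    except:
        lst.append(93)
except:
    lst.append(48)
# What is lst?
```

Step-by-step execution trace:
1. Inner try: `lst.append(20)` → lst = [20]. No exception raised.
2. Inner `except` is skipped.
3. Inner try completes normally; outer `except` is skipped.
Result: [20]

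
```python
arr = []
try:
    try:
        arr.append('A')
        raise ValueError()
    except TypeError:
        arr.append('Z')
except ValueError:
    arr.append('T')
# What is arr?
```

Step-by-step execution trace:
1. Inner try: `arr.append('A')` → arr = ['A'].
2. `raise ValueError()` raises ValueError.
3. Inner `except TypeError` does not match ValueError; exception propagates to outer try.
4. Outer `except ValueError` matches → `arr.append('T')` → arr = ['A', 'T'].
Result: ['A', 'T']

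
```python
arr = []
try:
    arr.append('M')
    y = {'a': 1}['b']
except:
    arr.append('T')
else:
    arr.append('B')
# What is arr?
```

Step-by-step execution trace:
1. try: `arr.append('M')` → arr = ['M'].
2. `y = {'a': 1}['b']` raises KeyError.
3. bare `except` matches → `arr.append('T')` → arr = ['M', 'T'].
4. `else` is skipped (an exception was raised).
Result: ['M', 'T']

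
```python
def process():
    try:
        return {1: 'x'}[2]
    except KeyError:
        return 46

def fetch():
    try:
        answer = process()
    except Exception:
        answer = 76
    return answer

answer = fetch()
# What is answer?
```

Step-by-step execution trace:
1. `fetch()` calls `process()`.
2. In process: `{1: 'x'}[2]` raises KeyError; `except KeyError` catches it → returns 46.
3. In fetch: `answer = process()` → answer = 46. No exception reaches fetch.
4. `except Exception` is skipped; fetch returns 46.
5. answer = 46.
Result: 46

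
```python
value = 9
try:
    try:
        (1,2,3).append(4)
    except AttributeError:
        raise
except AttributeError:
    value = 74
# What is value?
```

Step-by-step execution trace:
1. Inner try: `(1,2,3).append(4)` raises AttributeError.
2. Inner `except AttributeError` matches; bare `raise` re-raises the same AttributeError.
3. Outer `except AttributeError` matches → value = 74.
Result: 74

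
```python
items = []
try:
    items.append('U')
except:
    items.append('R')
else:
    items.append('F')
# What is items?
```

Step-by-step execution trace:
1. try: `items.append('U')` → items = ['U']. No exception raised.
2. `except` is skipped.
3. `else` runs (try completed without exception): `items.append('F')` → items = ['U', 'F'].
Result: ['U', 'F']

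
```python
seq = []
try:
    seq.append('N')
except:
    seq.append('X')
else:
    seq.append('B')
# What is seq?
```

Step-by-step execution trace:
1. try: `seq.append('N')` → seq = ['N']. No exception raised.
2. `except` is skipped.
3. `else` runs (try completed without exception): `seq.append('B')` → seq = ['N', 'B'].
Result: ['N', 'B']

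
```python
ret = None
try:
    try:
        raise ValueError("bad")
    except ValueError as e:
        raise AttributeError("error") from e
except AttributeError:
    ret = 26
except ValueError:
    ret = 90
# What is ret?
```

Step-by-step execution trace:
1. Inner try raises ValueError; inner `except ValueError as e` catches it.
2. `raise AttributeError(...) from e` raises AttributeError (ValueError is attached as __cause__, but only AttributeError is active).
3. Outer `except AttributeError` matches → ret = 26.
4. `except ValueError` is not reached.
Result: 26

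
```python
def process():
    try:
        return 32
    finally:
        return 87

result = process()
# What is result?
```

Step-by-step execution trace:
1. `process()` enters try: `return 32` sets pending return value 32.
2. Before returning, `finally: return 87` runs and overrides the pending return.
3. process() returns 87 → result = 87.
Result: 87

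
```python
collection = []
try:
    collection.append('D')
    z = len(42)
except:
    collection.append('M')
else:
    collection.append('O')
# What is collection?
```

Step-by-step execution trace:
1. try: `collection.append('D')` → collection = ['D'].
2. `z = len(42)` raises TypeError.
3. bare `except` matches → `collection.append('M')` → collection = ['D', 'M'].
4. `else` is skipped (an exception was raised).
Result: ['D', 'M']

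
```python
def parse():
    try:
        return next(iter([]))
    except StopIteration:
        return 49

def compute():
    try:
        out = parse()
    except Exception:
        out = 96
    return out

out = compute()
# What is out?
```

Step-by-step execution trace:
1. `compute()` calls `parse()`.
2. In parse: `next(iter([]))` raises StopIteration; `except StopIteration` catches it → returns 49.
3. In compute: `out = parse()` → out = 49. No exception reaches compute.
4. `except Exception` is skipped; compute returns 49.
5. out = 49.
Result: 49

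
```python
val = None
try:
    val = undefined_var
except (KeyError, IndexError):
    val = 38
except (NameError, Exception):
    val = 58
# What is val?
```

Step-by-step execution trace:
1. `val = undefined_var` raises NameError.
2. `except (KeyError, IndexError)` does not match NameError; skipped.
3. `except (NameError, Exception)` matches (NameError is in the tuple) → val = 58.
Result: 58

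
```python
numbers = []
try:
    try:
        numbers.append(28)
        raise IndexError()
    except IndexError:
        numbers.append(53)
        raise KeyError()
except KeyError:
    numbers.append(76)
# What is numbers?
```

Step-by-step execution trace:
1. Inner try: `numbers.append(28)` → numbers = [28].
2. `raise IndexError()` raises IndexError.
3. Inner `except IndexError` matches → `numbers.append(53)` → numbers = [28, 53].
4. `raise KeyError()` raises KeyError; propagates to outer try.
5. Outer `except KeyError` matches → `numbers.append(76)` → numbers = [28, 53, 76].
Result: [28, 53, 76]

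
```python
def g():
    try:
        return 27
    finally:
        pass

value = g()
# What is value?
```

Step-by-step execution trace:
1. `g()` enters try: `return 27` sets pending return value 27.
2. Before returning, `finally: pass` runs (no effect).
3. g() returns 27 → value = 27.
Result: 27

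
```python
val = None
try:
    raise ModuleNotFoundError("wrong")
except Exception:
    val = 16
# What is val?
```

Step-by-step execution trace:
1. `raise ModuleNotFoundError(...)` raises ModuleNotFoundError.
2. `except Exception` matches (ModuleNotFoundError is a subclass of Exception) → val = 16.
Result: 16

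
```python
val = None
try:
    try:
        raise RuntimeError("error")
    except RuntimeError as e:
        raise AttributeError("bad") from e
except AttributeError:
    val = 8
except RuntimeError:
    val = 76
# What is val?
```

Step-by-step execution trace:
1. Inner try raises RuntimeError; inner `except RuntimeError as e` catches it.
2. `raise AttributeError(...) from e` raises AttributeError (RuntimeError is attached as __cause__, but only AttributeError is active).
3. Outer `except AttributeError` matches → val = 8.
4. `except RuntimeError` is not reached.
Result: 8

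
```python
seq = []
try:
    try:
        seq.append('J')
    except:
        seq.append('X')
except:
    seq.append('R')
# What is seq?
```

Step-by-step execution trace:
1. Inner try: `seq.append('J')` → seq = ['J']. No exception raised.
2. Inner `except` is skipped.
3. Inner try completes normally; outer `except` is skipped.
Result: ['J']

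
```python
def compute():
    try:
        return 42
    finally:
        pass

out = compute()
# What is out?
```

Step-by-step execution trace:
1. `compute()` enters try: `return 42` sets pending return value 42.
2. Before returning, `finally: pass` runs (no effect).
3. compute() returns 42 → out = 42.
Result: 42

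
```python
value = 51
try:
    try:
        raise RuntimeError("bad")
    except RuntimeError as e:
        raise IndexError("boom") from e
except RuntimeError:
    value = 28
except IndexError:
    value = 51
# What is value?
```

Step-by-step execution trace:
1. Inner try raises RuntimeError; inner `except RuntimeError as e` catches it.
2. `raise IndexError(...) from e` raises IndexError (RuntimeError is attached as __cause__, but only IndexError is active).
3. Outer `except RuntimeError` does not match IndexError; skipped.
4. Outer `except IndexError` matches → value = 51.
Result: 51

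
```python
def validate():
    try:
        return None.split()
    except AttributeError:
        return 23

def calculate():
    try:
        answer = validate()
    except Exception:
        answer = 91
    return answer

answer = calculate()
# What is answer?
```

Step-by-step execution trace:
1. `calculate()` calls `validate()`.
2. In validate: `None.split()` raises AttributeError; `except AttributeError` catches it → returns 23.
3. In calculate: `answer = validate()` → answer = 23. No exception reaches calculate.
4. `except Exception` is skipped; calculate returns 23.
5. answer = 23.
Result: 23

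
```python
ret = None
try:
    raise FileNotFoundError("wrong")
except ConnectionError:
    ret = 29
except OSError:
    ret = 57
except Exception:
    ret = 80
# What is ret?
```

Step-by-step execution trace:
1. `raise FileNotFoundError(...)` raises FileNotFoundError.
2. `except ConnectionError` does not match (FileNotFoundError is not a subclass of ConnectionError); skipped.
3. `except OSError` matches (FileNotFoundError is a subclass of OSError) → ret = 57.
4. `except Exception` is not reached.
Result: 57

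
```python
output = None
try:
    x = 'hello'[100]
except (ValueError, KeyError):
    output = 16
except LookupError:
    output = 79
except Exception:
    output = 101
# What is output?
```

Step-by-step execution trace:
1. `x = 'hello'[100]` raises IndexError.
2. `except (ValueError, KeyError)` does not match IndexError; skipped.
3. `except LookupError` matches (IndexError is a subclass of LookupError) → output = 79.
4. `except Exception` is not reached.
Result: 79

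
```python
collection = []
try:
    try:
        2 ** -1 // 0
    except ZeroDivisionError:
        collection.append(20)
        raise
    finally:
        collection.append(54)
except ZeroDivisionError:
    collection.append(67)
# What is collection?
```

Step-by-step execution trace:
1. Inner try: `2 ** -1 // 0` raises ZeroDivisionError.
2. Inner `except ZeroDivisionError` matches → `collection.append(20)` → collection = [20].
3. bare `raise` re-raises ZeroDivisionError.
4. Inner `finally` runs during unwinding: `collection.append(54)` → collection = [20, 54].
5. Outer `except ZeroDivisionError` matches → `collection.append(67)` → collection = [20, 54, 67].
Result: [20, 54, 67]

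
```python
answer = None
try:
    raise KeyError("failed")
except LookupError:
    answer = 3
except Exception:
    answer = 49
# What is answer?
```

Step-by-step execution trace:
1. `raise KeyError(...)` raises KeyError.
2. `except LookupError` matches (KeyError is a subclass of LookupError) → answer = 3.
3. `except Exception` is not reached.
Result: 3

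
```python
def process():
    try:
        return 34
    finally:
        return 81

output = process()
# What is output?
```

Step-by-step execution trace:
1. `process()` enters try: `return 34` sets pending return value 34.
2. Before returning, `finally: return 81` runs and overrides the pending return.
3. process() returns 81 → output = 81.
Result: 81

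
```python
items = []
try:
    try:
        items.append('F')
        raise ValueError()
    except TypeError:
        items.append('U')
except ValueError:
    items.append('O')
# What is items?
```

Step-by-step execution trace:
1. Inner try: `items.append('F')` → items = ['F'].
2. `raise ValueError()` raises ValueError.
3. Inner `except TypeError` does not match ValueError; exception propagates to outer try.
4. Outer `except ValueError` matches → `items.append('O')` → items = ['F', 'O'].
Result: ['F', 'O']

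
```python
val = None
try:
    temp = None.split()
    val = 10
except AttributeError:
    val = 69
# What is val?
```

Step-by-step execution trace:
1. `temp = None.split()` raises AttributeError.
2. `val = 10` is not reached.
3. `except AttributeError` matches → val = 69.
Result: 69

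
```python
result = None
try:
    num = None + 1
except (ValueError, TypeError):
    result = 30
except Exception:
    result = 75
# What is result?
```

Step-by-step execution trace:
1. `num = None + 1` raises TypeError.
2. `except (ValueError, TypeError)` matches (TypeError is in the tuple) → result = 30.
3. `except Exception` is not reached.
Result: 30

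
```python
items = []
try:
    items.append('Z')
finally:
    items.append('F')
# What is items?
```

Step-by-step execution trace:
1. try: `items.append('Z')` → items = ['Z'].
2. The try body completes without raising.
3. finally always runs: `items.append('F')` → items = ['Z', 'F'].
Result: ['Z', 'F']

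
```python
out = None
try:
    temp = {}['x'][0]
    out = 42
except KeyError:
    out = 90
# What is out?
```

Step-by-step execution trace:
1. `temp = {}['x'][0]` raises KeyError.
2. `out = 42` is not reached.
3. `except KeyError` matches → out = 90.
Result: 90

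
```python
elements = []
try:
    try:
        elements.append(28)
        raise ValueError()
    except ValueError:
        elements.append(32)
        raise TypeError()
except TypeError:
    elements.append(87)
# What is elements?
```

Step-by-step execution trace:
1. Inner try: `elements.append(28)` → elements = [28].
2. `raise ValueError()` raises ValueError.
3. Inner `except ValueError` matches → `elements.append(32)` → elements = [28, 32].
4. `raise TypeError()` raises TypeError; propagates to outer try.
5. Outer `except TypeError` matches → `elements.append(87)` → elements = [28, 32, 87].
Result: [28, 32, 87]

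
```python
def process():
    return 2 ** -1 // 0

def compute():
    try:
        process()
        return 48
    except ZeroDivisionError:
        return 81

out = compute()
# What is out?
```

Step-by-step execution trace:
1. `compute()` calls `process()`.
2. `process()` evaluates `2 ** -1 // 0`, which raises ZeroDivisionError; it propagates to the caller.
3. `return 48` is not reached.
4. `except ZeroDivisionError` in compute matches → returns 81.
5. out = 81.
Result: 81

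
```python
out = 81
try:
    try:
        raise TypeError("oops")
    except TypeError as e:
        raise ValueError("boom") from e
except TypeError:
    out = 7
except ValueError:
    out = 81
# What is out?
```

Step-by-step execution trace:
1. Inner try raises TypeError; inner `except TypeError as e` catches it.
2. `raise ValueError(...) from e` raises ValueError (TypeError is attached as __cause__, but only ValueError is active).
3. Outer `except TypeError` does not match ValueError; skipped.
4. Outer `except ValueError` matches → out = 81.
Result: 81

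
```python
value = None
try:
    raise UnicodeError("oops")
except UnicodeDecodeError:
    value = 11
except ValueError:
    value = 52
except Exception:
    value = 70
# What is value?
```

Step-by-step execution trace:
1. `raise UnicodeError(...)` raises UnicodeError.
2. `except UnicodeDecodeError` does not match (UnicodeError is not a subclass of UnicodeDecodeError); skipped.
3. `except ValueError` matches (UnicodeError is a subclass of ValueError) → value = 52.
4. `except Exception` is not reached.
Result: 52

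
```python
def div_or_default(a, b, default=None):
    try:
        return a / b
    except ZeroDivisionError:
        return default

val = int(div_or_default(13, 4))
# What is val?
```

Step-by-step execution trace:
1. `div_or_default(13, 4)` enters try: `return 13 / 4` → returns 3.25. No exception raised.
2. `except ZeroDivisionError` is skipped.
3. `int(3.25)` → 3 → val = 3.
Result: 3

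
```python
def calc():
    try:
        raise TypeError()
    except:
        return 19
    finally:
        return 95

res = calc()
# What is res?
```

Step-by-step execution trace:
1. `calc()` enters try: `raise TypeError()` raises TypeError.
2. bare `except` matches → `return 19` sets pending return value 19.
3. Before returning, `finally: return 95` runs and overrides the pending return.
4. calc() returns 95 → res = 95.
Result: 95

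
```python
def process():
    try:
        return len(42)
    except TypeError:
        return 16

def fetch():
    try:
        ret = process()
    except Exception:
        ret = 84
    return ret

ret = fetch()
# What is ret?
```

Step-by-step execution trace:
1. `fetch()` calls `process()`.
2. In process: `len(42)` raises TypeError; `except TypeError` catches it → returns 16.
3. In fetch: `ret = process()` → ret = 16. No exception reaches fetch.
4. `except Exception` is skipped; fetch returns 16.
5. ret = 16.
Result: 16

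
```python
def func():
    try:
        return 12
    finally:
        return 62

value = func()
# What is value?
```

Step-by-step execution trace:
1. `func()` enters try: `return 12` sets pending return value 12.
2. Before returning, `finally: return 62` runs and overrides the pending return.
3. func() returns 62 → value = 62.
Result: 62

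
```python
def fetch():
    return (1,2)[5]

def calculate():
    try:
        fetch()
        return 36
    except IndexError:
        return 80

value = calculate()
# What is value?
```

Step-by-step execution trace:
1. `calculate()` calls `fetch()`.
2. `fetch()` evaluates `(1,2)[5]`, which raises IndexError; it propagates to the caller.
3. `return 36` is not reached.
4. `except IndexError` in calculate matches → returns 80.
5. value = 80.
Result: 80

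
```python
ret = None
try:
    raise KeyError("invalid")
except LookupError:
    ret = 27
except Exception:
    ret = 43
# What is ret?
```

Step-by-step execution trace:
1. `raise KeyError(...)` raises KeyError.
2. `except LookupError` matches (KeyError is a subclass of LookupError) → ret = 27.
3. `except Exception` is not reached.
Result: 27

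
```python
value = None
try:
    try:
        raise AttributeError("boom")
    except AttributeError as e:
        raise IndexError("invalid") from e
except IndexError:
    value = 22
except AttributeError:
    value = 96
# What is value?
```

Step-by-step execution trace:
1. Inner try raises AttributeError; inner `except AttributeError as e` catches it.
2. `raise IndexError(...) from e` raises IndexError (AttributeError is attached as __cause__, but only IndexError is active).
3. Outer `except IndexError` matches → value = 22.
4. `except AttributeError` is not reached.
Result: 22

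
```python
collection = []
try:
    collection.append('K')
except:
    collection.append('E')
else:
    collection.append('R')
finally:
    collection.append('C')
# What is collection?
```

Step-by-step execution trace:
1. try: `collection.append('K')` → collection = ['K']. No exception raised.
2. `except` is skipped.
3. `else` runs: `collection.append('R')` → collection = ['K', 'R'].
4. `finally` always runs: `collection.append('C')` → collection = ['K', 'R', 'C'].
Result: ['K', 'R', 'C']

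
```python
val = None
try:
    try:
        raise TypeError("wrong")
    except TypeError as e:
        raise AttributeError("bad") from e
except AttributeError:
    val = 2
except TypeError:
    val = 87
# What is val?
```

Step-by-step execution trace:
1. Inner try raises TypeError; inner `except TypeError as e` catches it.
2. `raise AttributeError(...) from e` raises AttributeError (TypeError is attached as __cause__, but only AttributeError is active).
3. Outer `except AttributeError` matches → val = 2.
4. `except TypeError` is not reached.
Result: 2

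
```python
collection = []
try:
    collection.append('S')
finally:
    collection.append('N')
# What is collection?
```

Step-by-step execution trace:
1. try: `collection.append('S')` → collection = ['S'].
2. The try body completes without raising.
3. finally always runs: `collection.append('N')` → collection = ['S', 'N'].
Result: ['S', 'N']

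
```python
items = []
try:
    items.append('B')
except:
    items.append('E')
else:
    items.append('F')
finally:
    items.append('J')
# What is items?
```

Step-by-step execution trace:
1. try: `items.append('B')` → items = ['B']. No exception raised.
2. `except` is skipped.
3. `else` runs: `items.append('F')` → items = ['B', 'F'].
4. `finally` always runs: `items.append('J')` → items = ['B', 'F', 'J'].
Result: ['B', 'F', 'J']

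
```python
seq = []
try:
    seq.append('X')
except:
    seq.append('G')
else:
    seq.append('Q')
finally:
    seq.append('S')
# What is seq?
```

Step-by-step execution trace:
1. try: `seq.append('X')` → seq = ['X']. No exception raised.
2. `except` is skipped.
3. `else` runs: `seq.append('Q')` → seq = ['X', 'Q'].
4. `finally` always runs: `seq.append('S')` → seq = ['X', 'Q', 'S'].
Result: ['X', 'Q', 'S']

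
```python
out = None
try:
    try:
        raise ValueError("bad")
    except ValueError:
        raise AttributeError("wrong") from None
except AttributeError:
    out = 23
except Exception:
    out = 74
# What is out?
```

Step-by-step execution trace:
1. Inner try raises ValueError; inner `except ValueError` catches it.
2. `raise AttributeError(...) from None` raises AttributeError (from None suppresses __context__, but the active exception is still AttributeError).
3. Outer `except AttributeError` matches → out = 23.
4. `except Exception` is not reached.
Result: 23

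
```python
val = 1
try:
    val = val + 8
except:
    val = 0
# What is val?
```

Step-by-step execution trace:
1. val starts at 1.
2. try: `val = val + 8` → val = 9. No exception raised.
3. `except` is skipped.
Result: 9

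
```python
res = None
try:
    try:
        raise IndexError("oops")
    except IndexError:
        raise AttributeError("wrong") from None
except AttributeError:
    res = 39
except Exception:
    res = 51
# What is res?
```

Step-by-step execution trace:
1. Inner try raises IndexError; inner `except IndexError` catches it.
2. `raise AttributeError(...) from None` raises AttributeError (from None suppresses __context__, but the active exception is still AttributeError).
3. Outer `except AttributeError` matches → res = 39.
4. `except Exception` is not reached.
Result: 39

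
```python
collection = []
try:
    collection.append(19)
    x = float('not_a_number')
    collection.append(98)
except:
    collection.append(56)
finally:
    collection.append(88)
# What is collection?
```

Step-by-step execution trace:
1. try: `collection.append(19)` → collection = [19].
2. `x = float('not_a_number')` raises ValueError; `collection.append(98)` is not reached.
3. bare `except` matches → `collection.append(56)` → collection = [19, 56].
4. finally always runs: `collection.append(88)` → collection = [19, 56, 88].
Result: [19, 56, 88]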